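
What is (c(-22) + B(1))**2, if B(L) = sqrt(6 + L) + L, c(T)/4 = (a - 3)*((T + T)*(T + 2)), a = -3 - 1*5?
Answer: (38719 - sqrt(7))**2 ≈ 1.4990e+9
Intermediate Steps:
a = -8 (a = -3 - 5 = -8)
c(T) = -88*T*(2 + T) (c(T) = 4*((-8 - 3)*((T + T)*(T + 2))) = 4*(-11*2*T*(2 + T)) = 4*(-22*T*(2 + T)) = -88*T*(2 + T))
B(L) = L + sqrt(6 + L)
(c(-22) + B(1))**2 = (-88*(-22)*(2 - 22) + (1 + sqrt(6 + 1)))**2 = (-88*(-22)*(-20) + (1 + sqrt(7)))**2 = (-38720 + (1 + sqrt(7)))**2 = (-38719 + sqrt(7))**2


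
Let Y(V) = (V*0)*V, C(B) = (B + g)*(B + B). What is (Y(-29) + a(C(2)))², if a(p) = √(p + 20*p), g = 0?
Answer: 168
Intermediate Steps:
C(B) = 2*B² (C(B) = (B + 0)*(B + B) = B*(2*B) = 2*B²)
a(p) = √21*√p (a(p) = √(21*p) = √21*√p)
Y(V) = 0 (Y(V) = 0*V = 0)
(Y(-29) + a(C(2)))² = (0 + √21*√(2*2²))² = (0 + √21*√(2*4))² = (0 + √21*√8)² = (0 + √21*(2*√2))² = (0 + 2*√42)² = (2*√42)² = 168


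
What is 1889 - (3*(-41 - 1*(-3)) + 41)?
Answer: 1962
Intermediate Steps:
1889 - (3*(-41 - 1*(-3)) + 41) = 1889 - (3*(-41 + 3) + 41) = 1889 - (3*(-38) + 41) = 1889 - (-114 + 41) = 1889 - 1*(-73) = 1889 + 73 = 1962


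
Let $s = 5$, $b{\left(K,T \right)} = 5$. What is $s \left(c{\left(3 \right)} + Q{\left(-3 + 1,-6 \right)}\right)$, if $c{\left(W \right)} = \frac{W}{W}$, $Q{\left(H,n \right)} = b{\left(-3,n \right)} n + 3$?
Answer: $-130$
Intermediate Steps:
$Q{\left(H,n \right)} = 3 + 5 n$ ($Q{\left(H,n \right)} = 5 n + 3 = 3 + 5 n$)
$c{\left(W \right)} = 1$
$s \left(c{\left(3 \right)} + Q{\left(-3 + 1,-6 \right)}\right) = 5 \left(1 + \left(3 + 5 \left(-6\right)\right)\right) = 5 \left(1 + \left(3 - 30\right)\right) = 5 \left(1 - 27\right) = 5 \left(-26\right) = -130$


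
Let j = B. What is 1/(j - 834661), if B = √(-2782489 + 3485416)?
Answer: -834661/696658281994 - 3*√78103/696658281994 ≈ -1.1993e-6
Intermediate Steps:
B = 3*√78103 (B = √702927 = 3*√78103 ≈ 838.41)
j = 3*√78103 ≈ 838.41
1/(j - 834661) = 1/(3*√78103 - 834661) = 1/(-834661 + 3*√78103)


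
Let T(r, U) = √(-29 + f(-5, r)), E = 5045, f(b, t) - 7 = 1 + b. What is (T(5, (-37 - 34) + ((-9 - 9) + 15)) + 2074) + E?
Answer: 7119 + I*√26 ≈ 7119.0 + 5.099*I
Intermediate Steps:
f(b, t) = 8 + b (f(b, t) = 7 + (1 + b) = 8 + b)
T(r, U) = I*√26 (T(r, U) = √(-29 + (8 - 5)) = √(-29 + 3) = √(-26) = I*√26)
(T(5, (-37 - 34) + ((-9 - 9) + 15)) + 2074) + E = (I*√26 + 2074) + 5045 = (2074 + I*√26) + 5045 = 7119 + I*√26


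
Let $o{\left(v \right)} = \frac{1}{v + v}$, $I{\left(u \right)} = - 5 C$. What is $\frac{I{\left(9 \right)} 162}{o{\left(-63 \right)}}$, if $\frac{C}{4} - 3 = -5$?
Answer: $-816480$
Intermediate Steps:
$C = -8$ ($C = 12 + 4 \left(-5\right) = 12 - 20 = -8$)
$I{\left(u \right)} = 40$ ($I{\left(u \right)} = \left(-5\right) \left(-8\right) = 40$)
$o{\left(v \right)} = \frac{1}{2 v}$
$\frac{I{\left(9 \right)} 162}{o{\left(-63 \right)}} = \frac{40 \cdot 162}{\frac{1}{2} \frac{1}{-63}} = \frac{6480}{\frac{1}{2} \left(- \frac{1}{63}\right)} = \frac{6480}{- \frac{1}{126}} = 6480 \left(-126\right) = -816480$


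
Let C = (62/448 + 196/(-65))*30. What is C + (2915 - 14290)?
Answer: -16687667/1456 ≈ -11461.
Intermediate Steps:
C = -125667/1456 (C = (62*(1/448) + 196*(-1/65))*30 = (31/224 - 196/65)*30 = -41889/14560*30 = -125667/1456 ≈ -86.310)
C + (2915 - 14290) = -125667/1456 + (2915 - 14290) = -125667/1456 - 11375 = -16687667/1456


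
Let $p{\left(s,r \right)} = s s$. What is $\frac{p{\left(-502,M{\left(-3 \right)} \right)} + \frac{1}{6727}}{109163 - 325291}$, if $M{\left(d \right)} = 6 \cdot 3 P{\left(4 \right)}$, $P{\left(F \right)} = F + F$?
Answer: $- \frac{1695230909}{1453893056} \approx -1.166$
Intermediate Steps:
$P{\left(F \right)} = 2 F$
$M{\left(d \right)} = 144$ ($M{\left(d \right)} = 6 \cdot 3 \cdot 2 \cdot 4 = 18 \cdot 8 = 144$)
$p{\left(s,r \right)} = s^{2}$
$\frac{p{\left(-502,M{\left(-3 \right)} \right)} + \frac{1}{6727}}{109163 - 325291} = \frac{\left(-502\right)^{2} + \frac{1}{6727}}{109163 - 325291} = \frac{252004 + \frac{1}{6727}}{-216128} = \frac{1695230909}{6727} \left(- \frac{1}{216128}\right) = - \frac{1695230909}{1453893056}$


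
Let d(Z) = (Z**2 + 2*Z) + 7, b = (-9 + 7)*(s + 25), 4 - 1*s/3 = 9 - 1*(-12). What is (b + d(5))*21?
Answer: 1974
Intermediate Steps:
s = -51 (s = 12 - 3*(9 - 1*(-12)) = 12 - 3*(9 + 12) = 12 - 3*21 = 12 - 63 = -51)
b = 52 (b = (-9 + 7)*(-51 + 25) = -2*(-26) = 52)
d(Z) = 7 + Z**2 + 2*Z
(b + d(5))*21 = (52 + (7 + 5**2 + 2*5))*21 = (52 + (7 + 25 + 10))*21 = (52 + 42)*21 = 94*21 = 1974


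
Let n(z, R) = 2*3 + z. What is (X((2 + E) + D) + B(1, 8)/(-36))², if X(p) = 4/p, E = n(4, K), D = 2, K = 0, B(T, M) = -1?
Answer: 6241/63504 ≈ 0.098277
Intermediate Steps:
n(z, R) = 6 + z
E = 10 (E = 6 + 4 = 10)
(X((2 + E) + D) + B(1, 8)/(-36))² = (4/((2 + 10) + 2) - 1/(-36))² = (4/(12 + 2) - 1*(-1/36))² = (4/14 + 1/36)² = (4*(1/14) + 1/36)² = (2/7 + 1/36)² = (79/252)² = 6241/63504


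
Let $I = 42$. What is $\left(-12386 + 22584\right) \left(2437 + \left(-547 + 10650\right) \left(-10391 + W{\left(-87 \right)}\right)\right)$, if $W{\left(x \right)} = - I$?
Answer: $-1074891248076$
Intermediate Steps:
$W{\left(x \right)} = -42$ ($W{\left(x \right)} = \left(-1\right) 42 = -42$)
$\left(-12386 + 22584\right) \left(2437 + \left(-547 + 10650\right) \left(-10391 + W{\left(-87 \right)}\right)\right) = \left(-12386 + 22584\right) \left(2437 + \left(-547 + 10650\right) \left(-10391 - 42\right)\right) = 10198 \left(2437 + 10103 \left(-10433\right)\right) = 10198 \left(2437 - 105404599\right) = 10198 \left(-105402162\right) = -1074891248076$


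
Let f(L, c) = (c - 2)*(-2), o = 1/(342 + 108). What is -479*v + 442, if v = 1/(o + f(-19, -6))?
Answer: 2967292/7201 ≈ 412.07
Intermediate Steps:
o = 1/450 ≈ 0.0022222
f(L, c) = 4 - 2*c (f(L, c) = (-2 + c)*(-2) = 4 - 2*c)
v = 450/7201 (v = 1/(1/450 + (4 - 2*(-6))) = 1/(1/450 + (4 + 12)) = 1/(1/450 + 16) = 1/(7201/450) = 450/7201 ≈ 0.062491)
-479*v + 442 = -479*450/7201 + 442 = -215550/7201 + 442 = 2967292/7201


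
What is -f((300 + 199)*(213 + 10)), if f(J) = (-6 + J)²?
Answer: -12381235441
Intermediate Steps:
-f((300 + 199)*(213 + 10)) = -(-6 + (300 + 199)*(213 + 10))² = -(-6 + 499*223)² = -(-6 + 111277)² = -1*111271² = -1*12381235441 = -12381235441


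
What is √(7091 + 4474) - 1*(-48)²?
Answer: -2304 + 3*√1285 ≈ -2196.5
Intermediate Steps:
√(7091 + 4474) - 1*(-48)² = √11565 - 1*2304 = 3*√1285 - 2304 = -2304 + 3*√1285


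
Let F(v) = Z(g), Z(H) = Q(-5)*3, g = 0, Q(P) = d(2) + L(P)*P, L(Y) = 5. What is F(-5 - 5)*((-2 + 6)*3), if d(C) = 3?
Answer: -792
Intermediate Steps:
Q(P) = 3 + 5*P
Z(H) = -66 (Z(H) = (3 + 5*(-5))*3 = (3 - 25)*3 = -22*3 = -66)
F(v) = -66
F(-5 - 5)*((-2 + 6)*3) = -66*(-2 + 6)*3 = -264*3 = -66*12 = -792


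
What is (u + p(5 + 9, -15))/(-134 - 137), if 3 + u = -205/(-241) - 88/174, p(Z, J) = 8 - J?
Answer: -426571/5682057 ≈ -0.075073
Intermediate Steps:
u = -55670/20967 (u = -3 + (-205/(-241) - 88/174) = -3 + (-205*(-1/241) - 88*1/174) = -3 + (205/241 - 44/87) = -3 + 7231/20967 = -55670/20967 ≈ -2.6551)
(u + p(5 + 9, -15))/(-134 - 137) = (-55670/20967 + (8 - 1*(-15)))/(-134 - 137) = (-55670/20967 + (8 + 15))/(-271) = (-55670/20967 + 23)*(-1/271) = (426571/20967)*(-1/271) = -426571/5682057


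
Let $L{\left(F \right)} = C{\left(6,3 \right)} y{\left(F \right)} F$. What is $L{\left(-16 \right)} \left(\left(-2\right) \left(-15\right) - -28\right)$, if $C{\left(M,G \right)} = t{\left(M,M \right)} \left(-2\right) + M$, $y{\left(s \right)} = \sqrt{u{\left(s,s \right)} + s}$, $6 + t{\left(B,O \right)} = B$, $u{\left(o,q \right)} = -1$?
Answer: $- 5568 i \sqrt{17} \approx - 22957.0 i$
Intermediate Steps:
$t{\left(B,O \right)} = -6 + B$
$y{\left(s \right)} = \sqrt{-1 + s}$
$C{\left(M,G \right)} = 12 - M$ ($C{\left(M,G \right)} = \left(-6 + M\right) \left(-2\right) + M = \left(12 - 2 M\right) + M = 12 - M$)
$L{\left(F \right)} = 6 F \sqrt{-1 + F}$ ($L{\left(F \right)} = \left(12 - 6\right) \sqrt{-1 + F} F = 6 \sqrt{-1 + F} F = 6 F \sqrt{-1 + F}$)
$L{\left(-16 \right)} \left(\left(-2\right) \left(-15\right) - -28\right) = 6 \left(-16\right) \sqrt{-1 - 16} \left(\left(-2\right) \left(-15\right) - -28\right) = 6 \left(-16\right) \sqrt{-17} \left(30 + 28\right) = 6 \left(-16\right) i \sqrt{17} \cdot 58 = - 96 i \sqrt{17} \cdot 58 = - 5568 i \sqrt{17}$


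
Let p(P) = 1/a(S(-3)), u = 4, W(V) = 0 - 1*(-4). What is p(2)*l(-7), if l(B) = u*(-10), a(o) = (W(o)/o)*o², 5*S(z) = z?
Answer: 50/3 ≈ 16.667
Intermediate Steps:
S(z) = z/5
W(V) = 4 (W(V) = 0 + 4 = 4)
a(o) = 4*o (a(o) = (4/o)*o² = 4*o)
l(B) = -40 (l(B) = 4*(-10) = -40)
p(P) = -5/12 (p(P) = 1/(4*((⅕)*(-3))) = 1/(4*(-⅗)) = 1/(-12/5) = -5/12)
p(2)*l(-7) = -5/12*(-40) = 50/3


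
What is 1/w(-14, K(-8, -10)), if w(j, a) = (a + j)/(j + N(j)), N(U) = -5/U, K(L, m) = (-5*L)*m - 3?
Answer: 191/5838 ≈ 0.032717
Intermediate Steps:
K(L, m) = -3 - 5*L*m (K(L, m) = -5*L*m - 3 = -3 - 5*L*m)
w(j, a) = (a + j)/(j - 5/j)
1/w(-14, K(-8, -10)) = 1/(-14*((-3 - 5*(-8)*(-10)) - 14)/(-5 + (-14)**2)) = 1/(-14*((-3 - 400) - 14)/(-5 + 196)) = 1/(-14*(-403 - 14)/191) = 1/(-14*1/191*(-417)) = 1/(5838/191) = 191/5838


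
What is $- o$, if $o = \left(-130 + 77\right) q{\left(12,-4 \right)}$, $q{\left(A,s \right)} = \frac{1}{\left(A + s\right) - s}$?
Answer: $\frac{53}{12} \approx 4.4167$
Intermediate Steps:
$q{\left(A,s \right)} = \frac{1}{A}$
$o = - \frac{53}{12}$ ($o = \frac{-130 + 77}{12} = \left(-53\right) \frac{1}{12} = - \frac{53}{12} \approx -4.4167$)
$- o = \left(-1\right) \left(- \frac{53}{12}\right) = \frac{53}{12}$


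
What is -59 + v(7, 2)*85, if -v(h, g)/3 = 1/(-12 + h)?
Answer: -8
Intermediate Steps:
v(h, g) = -3/(-12 + h)
-59 + v(7, 2)*85 = -59 - 3/(-12 + 7)*85 = -59 - 3/(-5)*85 = -59 - 3*(-1/5)*85 = -59 + (3/5)*85 = -59 + 51 = -8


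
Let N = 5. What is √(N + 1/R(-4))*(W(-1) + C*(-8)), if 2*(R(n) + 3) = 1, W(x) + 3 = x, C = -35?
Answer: 276*√115/5 ≈ 591.95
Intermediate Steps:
W(x) = -3 + x
R(n) = -5/2 (R(n) = -3 + (½)*1 = -3 + ½ = -5/2)
√(N + 1/R(-4))*(W(-1) + C*(-8)) = √(5 + 1/(-5/2))*((-3 - 1) - 35*(-8)) = √(5 - ⅖)*(-4 + 280) = √(23/5)*276 = (√115/5)*276 = 276*√115/5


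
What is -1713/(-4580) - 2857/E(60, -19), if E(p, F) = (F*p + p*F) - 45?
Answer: 3413557/2129700 ≈ 1.6028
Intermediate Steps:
E(p, F) = -45 + 2*F*p (E(p, F) = (F*p + F*p) - 45 = 2*F*p - 45 = -45 + 2*F*p)
-1713/(-4580) - 2857/E(60, -19) = -1713/(-4580) - 2857/(-45 + 2*(-19)*60) = -1713*(-1/4580) - 2857/(-45 - 2280) = 1713/4580 - 2857/(-2325) = 1713/4580 - 2857*(-1/2325) = 1713/4580 + 2857/2325 = 3413557/2129700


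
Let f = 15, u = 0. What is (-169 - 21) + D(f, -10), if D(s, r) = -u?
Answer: -190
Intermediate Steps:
D(s, r) = 0 (D(s, r) = -1*0 = 0)
(-169 - 21) + D(f, -10) = (-169 - 21) + 0 = -190 + 0 = -190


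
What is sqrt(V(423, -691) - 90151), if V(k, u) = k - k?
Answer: I*sqrt(90151) ≈ 300.25*I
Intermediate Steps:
V(k, u) = 0
sqrt(V(423, -691) - 90151) = sqrt(0 - 90151) = sqrt(-90151) = I*sqrt(90151)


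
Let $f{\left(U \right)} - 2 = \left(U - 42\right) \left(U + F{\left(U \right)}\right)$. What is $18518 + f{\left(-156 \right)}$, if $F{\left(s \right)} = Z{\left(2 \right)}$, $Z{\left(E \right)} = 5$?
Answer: $48418$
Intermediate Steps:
$F{\left(s \right)} = 5$
$f{\left(U \right)} = 2 + \left(-42 + U\right) \left(5 + U\right)$ ($f{\left(U \right)} = 2 + \left(U - 42\right) \left(U + 5\right) = 2 + \left(-42 + U\right) \left(5 + U\right)$)
$18518 + f{\left(-156 \right)} = 18518 - \left(-5564 - 24336\right) = 18518 + \left(-208 + 24336 + 5772\right) = 18518 + 29900 = 48418$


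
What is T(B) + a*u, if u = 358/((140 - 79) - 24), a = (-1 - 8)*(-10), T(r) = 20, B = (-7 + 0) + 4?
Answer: 32960/37 ≈ 890.81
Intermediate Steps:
B = -3 (B = -7 + 4 = -3)
a = 90 (a = -9*(-10) = 90)
u = 358/37 (u = 358/(61 - 24) = 358/37 ≈ 9.6757)
T(B) + a*u = 20 + 90*(358/37) = 20 + 32220/37 = 32960/37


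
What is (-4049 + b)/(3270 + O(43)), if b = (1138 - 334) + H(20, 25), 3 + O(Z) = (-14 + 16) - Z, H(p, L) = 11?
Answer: -1617/1613 ≈ -1.0025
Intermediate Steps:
O(Z) = -1 - Z (O(Z) = -3 + ((-14 + 16) - Z) = -3 + (2 - Z) = -1 - Z)
b = 815 (b = (1138 - 334) + 11 = 804 + 11 = 815)
(-4049 + b)/(3270 + O(43)) = (-4049 + 815)/(3270 + (-1 - 1*43)) = -3234/(3270 + (-1 - 43)) = -3234/(3270 - 44) = -3234/3226 = -3234*1/3226 = -1617/1613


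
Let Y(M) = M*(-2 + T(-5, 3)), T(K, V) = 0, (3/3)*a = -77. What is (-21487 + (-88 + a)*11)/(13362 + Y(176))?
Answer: -11651/6505 ≈ -1.7911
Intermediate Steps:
a = -77
Y(M) = -2*M (Y(M) = M*(-2 + 0) = M*(-2) = -2*M)
(-21487 + (-88 + a)*11)/(13362 + Y(176)) = (-21487 + (-88 - 77)*11)/(13362 - 2*176) = (-21487 - 165*11)/(13362 - 352) = (-21487 - 1815)/13010 = -23302*1/13010 = -11651/6505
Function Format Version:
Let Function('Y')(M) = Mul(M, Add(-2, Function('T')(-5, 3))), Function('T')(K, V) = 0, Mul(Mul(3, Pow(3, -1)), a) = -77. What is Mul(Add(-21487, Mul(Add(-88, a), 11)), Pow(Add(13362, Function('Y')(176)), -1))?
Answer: Rational(-11651, 6505) ≈ -1.7911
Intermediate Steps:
a = -77
Function('Y')(M) = Mul(-2, M) (Function('Y')(M) = Mul(M, Add(-2, 0)) = Mul(M, -2) = Mul(-2, M))
Mul(Add(-21487, Mul(Add(-88, a), 11)), Pow(Add(13362, Function('Y')(176)), -1)) = Mul(Add(-21487, Mul(Add(-88, -77), 11)), Pow(Add(13362, Mul(-2, 176)), -1)) = Mul(Add(-21487, Mul(-165, 11)), Pow(Add(13362, -352), -1)) = Mul(Add(-21487, -1815), Pow(13010, -1)) = Mul(-23302, Rational(1, 13010)) = Rational(-11651, 6505)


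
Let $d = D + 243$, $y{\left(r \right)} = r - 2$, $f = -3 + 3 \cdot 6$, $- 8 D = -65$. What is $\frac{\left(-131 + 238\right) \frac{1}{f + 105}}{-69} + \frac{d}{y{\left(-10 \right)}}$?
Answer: $- \frac{693533}{33120} \approx -20.94$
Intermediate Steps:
$D = \frac{65}{8}$ ($D = \left(- \frac{1}{8}\right) \left(-65\right) = \frac{65}{8} \approx 8.125$)
$f = 15$ ($f = -3 + 18 = 15$)
$y{\left(r \right)} = -2 + r$
$d = \frac{2009}{8}$ ($d = \frac{65}{8} + 243 = \frac{2009}{8} \approx 251.13$)
$\frac{\left(-131 + 238\right) \frac{1}{f + 105}}{-69} + \frac{d}{y{\left(-10 \right)}} = \frac{\left(-131 + 238\right) \frac{1}{15 + 105}}{-69} + \frac{2009}{8 \left(-2 - 10\right)} = \frac{107}{120} \left(- \frac{1}{69}\right) + \frac{2009}{8 \left(-12\right)} = 107 \cdot \frac{1}{120} \left(- \frac{1}{69}\right) + \frac{2009}{8} \left(- \frac{1}{12}\right) = \frac{107}{120} \left(- \frac{1}{69}\right) - \frac{2009}{96} = - \frac{107}{8280} - \frac{2009}{96} = - \frac{693533}{33120}$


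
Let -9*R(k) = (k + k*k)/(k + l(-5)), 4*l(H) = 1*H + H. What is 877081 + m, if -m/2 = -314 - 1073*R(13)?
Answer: 23586551/27 ≈ 8.7358e+5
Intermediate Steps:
l(H) = H/2 (l(H) = (1*H + H)/4 = (H + H)/4 = (2*H)/4 = H/2)
R(k) = -(k + k²)/(9*(-5/2 + k)) (R(k) = -(k + k*k)/(9*(k + (½)*(-5))) = -(k + k²)/(9*(k - 5/2)) = -(k + k²)/(9*(-5/2 + k)))
m = -94636/27 (m = -2*(-314 - (-2146)*13*(1 + 13)/(-45 + 18*13)) = -2*(-314 - (-2146)*13*14/(-45 + 234)) = -2*(-314 - (-2146)*13*14/189) = -2*(-314 - 1073*(-52/27)) = -2*(-314 + 55796/27) = -2*47318/27 = -94636/27 ≈ -3505.0)
877081 + m = 877081 - 94636/27 = 23586551/27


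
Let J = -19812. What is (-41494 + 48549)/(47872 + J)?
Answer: 1411/5612 ≈ 0.25143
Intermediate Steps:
(-41494 + 48549)/(47872 + J) = (-41494 + 48549)/(47872 - 19812) = 7055/28060 = 7055*(1/28060) = 1411/5612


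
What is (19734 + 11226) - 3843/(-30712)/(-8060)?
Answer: 7663798767357/247538720 ≈ 30960.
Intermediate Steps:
(19734 + 11226) - 3843/(-30712)/(-8060) = 30960 - 3843*(-1/30712)*(-1/8060) = 30960 + (3843/30712)*(-1/8060) = 30960 - 3843/247538720 = 7663798767357/247538720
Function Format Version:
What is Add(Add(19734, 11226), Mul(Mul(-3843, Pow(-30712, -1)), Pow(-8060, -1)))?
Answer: Rational(7663798767357, 247538720) ≈ 30960.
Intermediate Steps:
Add(Add(19734, 11226), Mul(Mul(-3843, Pow(-30712, -1)), Pow(-8060, -1))) = Add(30960, Mul(Mul(-3843, Rational(-1, 30712)), Rational(-1, 8060))) = Add(30960, Mul(Rational(3843, 30712), Rational(-1, 8060))) = Add(30960, Rational(-3843, 247538720)) = Rational(7663798767357, 247538720)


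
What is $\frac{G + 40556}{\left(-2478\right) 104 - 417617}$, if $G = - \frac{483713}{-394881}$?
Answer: $- \frac{16015277549}{266674590849} \approx -0.060055$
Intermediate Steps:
$G = \frac{483713}{394881}$ ($G = \left(-483713\right) \left(- \frac{1}{394881}\right) = \frac{483713}{394881} \approx 1.225$)
$\frac{G + 40556}{\left(-2478\right) 104 - 417617} = \frac{\frac{483713}{394881} + 40556}{\left(-2478\right) 104 - 417617} = \frac{16015277549}{394881 \left(-257712 - 417617\right)} = \frac{16015277549}{394881 \left(-675329\right)} = \frac{16015277549}{394881} \left(- \frac{1}{675329}\right) = - \frac{16015277549}{266674590849}$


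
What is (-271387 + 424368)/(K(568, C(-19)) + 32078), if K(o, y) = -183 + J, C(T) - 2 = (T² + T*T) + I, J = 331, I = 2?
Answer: 152981/32226 ≈ 4.7471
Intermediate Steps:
C(T) = 4 + 2*T² (C(T) = 2 + ((T² + T*T) + 2) = 2 + ((T² + T²) + 2) = 2 + (2*T² + 2) = 2 + (2 + 2*T²) = 4 + 2*T²)
K(o, y) = 148 (K(o, y) = -183 + 331 = 148)
(-271387 + 424368)/(K(568, C(-19)) + 32078) = (-271387 + 424368)/(148 + 32078) = 152981/32226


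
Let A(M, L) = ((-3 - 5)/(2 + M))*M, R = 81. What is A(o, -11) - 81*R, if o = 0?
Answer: -6561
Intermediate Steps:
A(M, L) = -8*M/(2 + M) (A(M, L) = (-8/(2 + M))*M = -8*M/(2 + M))
A(o, -11) - 81*R = -8*0/(2 + 0) - 81*81 = -8*0/2 - 6561 = -8*0*½ - 6561 = 0 - 6561 = -6561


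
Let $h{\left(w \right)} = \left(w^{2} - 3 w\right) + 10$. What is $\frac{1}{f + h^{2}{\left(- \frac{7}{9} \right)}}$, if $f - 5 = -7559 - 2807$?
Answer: $- \frac{6561}{66880217} \approx -9.8101 \cdot 10^{-5}$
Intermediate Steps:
$h{\left(w \right)} = 10 + w^{2} - 3 w$
$f = -10361$ ($f = 5 - 10366 = -10361$)
$\frac{1}{f + h^{2}{\left(- \frac{7}{9} \right)}} = \frac{1}{-10361 + \left(10 + \left(- \frac{7}{9}\right)^{2} - 3 \left(- \frac{7}{9}\right)\right)^{2}} = \frac{1}{-10361 + \left(10 + \left(\left(-7\right) \frac{1}{9}\right)^{2} - 3 \left(\left(-7\right) \frac{1}{9}\right)\right)^{2}} = \frac{1}{-10361 + \left(10 + \left(- \frac{7}{9}\right)^{2} - - \frac{7}{3}\right)^{2}} = \frac{1}{-10361 + \left(10 + \frac{49}{81} + \frac{7}{3}\right)^{2}} = \frac{1}{-10361 + \left(\frac{1048}{81}\right)^{2}} = \frac{1}{-10361 + \frac{1098304}{6561}} = \frac{1}{- \frac{66880217}{6561}} = - \frac{6561}{66880217}$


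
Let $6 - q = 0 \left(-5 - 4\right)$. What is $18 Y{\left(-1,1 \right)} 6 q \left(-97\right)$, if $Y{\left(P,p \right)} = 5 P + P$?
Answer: $377136$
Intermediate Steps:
$Y{\left(P,p \right)} = 6 P$
$q = 6$ ($q = 6 - 0 \left(-5 - 4\right) = 6 - 0 \left(-9\right) = 6 - 0 = 6 + 0 = 6$)
$18 Y{\left(-1,1 \right)} 6 q \left(-97\right) = 18 \cdot 6 \left(-1\right) 6 \cdot 6 \left(-97\right) = 18 \left(-6\right) 6 \cdot 6 \left(-97\right) = 18 \left(\left(-36\right) 6\right) \left(-97\right) = 18 \left(-216\right) \left(-97\right) = \left(-3888\right) \left(-97\right) = 377136$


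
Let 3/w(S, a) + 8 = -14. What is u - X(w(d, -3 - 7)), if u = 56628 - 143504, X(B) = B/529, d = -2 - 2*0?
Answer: -1011062885/11638 ≈ -86876.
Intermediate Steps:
d = -2 (d = -2 + 0 = -2)
w(S, a) = -3/22 (w(S, a) = 3/(-8 - 14) = 3/(-22) = 3*(-1/22) = -3/22)
X(B) = B/529 (X(B) = B*(1/529) = B/529)
u = -86876
u - X(w(d, -3 - 7)) = -86876 - (-3)/(529*22) = -86876 - 1*(-3/11638) = -86876 + 3/11638 = -1011062885/11638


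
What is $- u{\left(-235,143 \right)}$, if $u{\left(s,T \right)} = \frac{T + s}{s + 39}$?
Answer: $- \frac{23}{49} \approx -0.46939$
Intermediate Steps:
$u{\left(s,T \right)} = \frac{T + s}{39 + s}$
$- u{\left(-235,143 \right)} = - \frac{143 - 235}{39 - 235} = - \frac{-92}{-196} = - \frac{\left(-1\right) \left(-92\right)}{196} = \left(-1\right) \frac{23}{49} = - \frac{23}{49}$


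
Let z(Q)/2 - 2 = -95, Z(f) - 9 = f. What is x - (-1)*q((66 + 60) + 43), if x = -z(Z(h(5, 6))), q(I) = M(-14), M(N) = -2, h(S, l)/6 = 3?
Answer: 184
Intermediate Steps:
h(S, l) = 18 (h(S, l) = 6*3 = 18)
Z(f) = 9 + f
z(Q) = -186 (z(Q) = 4 + 2*(-95) = 4 - 190 = -186)
q(I) = -2
x = 186 (x = -1*(-186) = 186)
x - (-1)*q((66 + 60) + 43) = 186 - (-1)*(-2) = 186 - 1*2 = 186 - 2 = 184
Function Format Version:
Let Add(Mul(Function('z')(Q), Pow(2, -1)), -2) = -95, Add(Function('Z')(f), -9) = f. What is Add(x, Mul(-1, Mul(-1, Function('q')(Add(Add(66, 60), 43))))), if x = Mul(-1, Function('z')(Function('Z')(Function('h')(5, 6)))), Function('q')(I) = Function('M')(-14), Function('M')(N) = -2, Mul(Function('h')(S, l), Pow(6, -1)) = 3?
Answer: 184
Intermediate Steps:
Function('h')(S, l) = 18 (Function('h')(S, l) = Mul(6, 3) = 18)
Function('Z')(f) = Add(9, f)
Function('z')(Q) = -186 (Function('z')(Q) = Add(4, Mul(2, -95)) = Add(4, -190) = -186)
Function('q')(I) = -2
x = 186 (x = Mul(-1, -186) = 186)
Add(x, Mul(-1, Mul(-1, Function('q')(Add(Add(66, 60), 43))))) = Add(186, Mul(-1, Mul(-1, -2))) = Add(186, Mul(-1, 2)) = Add(186, -2) = 184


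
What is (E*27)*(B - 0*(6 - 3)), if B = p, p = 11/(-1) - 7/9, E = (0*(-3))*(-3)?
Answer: 0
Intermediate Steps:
E = 0 (E = 0*(-3) = 0)
p = -106/9 (p = 11*(-1) - 7*1/9 = -11 - 7/9 = -106/9 ≈ -11.778)
B = -106/9 ≈ -11.778
(E*27)*(B - 0*(6 - 3)) = (0*27)*(-106/9 - 0*(6 - 3)) = 0*(-106/9 - 0*3) = 0*(-106/9 - 1*0) = 0*(-106/9 + 0) = 0*(-106/9) = 0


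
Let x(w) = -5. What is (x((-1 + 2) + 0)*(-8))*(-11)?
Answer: -440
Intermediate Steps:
(x((-1 + 2) + 0)*(-8))*(-11) = -5*(-8)*(-11) = 40*(-11) = -440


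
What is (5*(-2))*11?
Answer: -110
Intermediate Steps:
(5*(-2))*11 = -10*11 = -110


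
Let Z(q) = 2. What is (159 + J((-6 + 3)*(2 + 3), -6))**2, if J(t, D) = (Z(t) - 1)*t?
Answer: 20736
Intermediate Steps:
J(t, D) = t (J(t, D) = (2 - 1)*t = 1*t = t)
(159 + J((-6 + 3)*(2 + 3), -6))**2 = (159 + (-6 + 3)*(2 + 3))**2 = (159 - 3*5)**2 = (159 - 15)**2 = 144**2 = 20736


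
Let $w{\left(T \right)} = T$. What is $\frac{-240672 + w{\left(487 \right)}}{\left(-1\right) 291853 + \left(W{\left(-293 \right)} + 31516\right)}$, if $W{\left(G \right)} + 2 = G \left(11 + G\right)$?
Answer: $\frac{240185}{177713} \approx 1.3515$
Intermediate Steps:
$W{\left(G \right)} = -2 + G \left(11 + G\right)$
$\frac{-240672 + w{\left(487 \right)}}{\left(-1\right) 291853 + \left(W{\left(-293 \right)} + 31516\right)} = \frac{-240672 + 487}{\left(-1\right) 291853 + \left(\left(-2 + \left(-293\right)^{2} + 11 \left(-293\right)\right) + 31516\right)} = - \frac{240185}{-291853 + \left(\left(-2 + 85849 - 3223\right) + 31516\right)} = - \frac{240185}{-291853 + \left(82624 + 31516\right)} = - \frac{240185}{-291853 + 114140} = - \frac{240185}{-177713} = \left(-240185\right) \left(- \frac{1}{177713}\right) = \frac{240185}{177713}$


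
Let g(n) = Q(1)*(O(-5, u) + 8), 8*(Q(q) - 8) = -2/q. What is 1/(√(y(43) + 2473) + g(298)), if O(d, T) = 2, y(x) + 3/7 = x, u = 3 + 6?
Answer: 2170/97739 - 4*√123263/97739 ≈ 0.0078336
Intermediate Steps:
u = 9
y(x) = -3/7 + x
Q(q) = 8 - 1/(4*q) (Q(q) = 8 + (-2/q)/8 = 8 - 1/(4*q))
g(n) = 155/2 (g(n) = (8 - ¼/1)*(2 + 8) = (8 - ¼*1)*10 = (8 - ¼)*10 = (31/4)*10 = 155/2)
1/(√(y(43) + 2473) + g(298)) = 1/(√((-3/7 + 43) + 2473) + 155/2) = 1/(√(298/7 + 2473) + 155/2) = 1/(√(17609/7) + 155/2) = 1/(√123263/7 + 155/2) = 1/(155/2 + √123263/7)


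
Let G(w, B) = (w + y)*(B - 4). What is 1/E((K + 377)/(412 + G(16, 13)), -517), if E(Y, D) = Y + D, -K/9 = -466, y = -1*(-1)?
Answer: -565/287534 ≈ -0.0019650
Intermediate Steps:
y = 1
K = 4194 (K = -9*(-466) = 4194)
G(w, B) = (1 + w)*(-4 + B) (G(w, B) = (w + 1)*(B - 4) = (1 + w)*(-4 + B))
E(Y, D) = D + Y
1/E((K + 377)/(412 + G(16, 13)), -517) = 1/(-517 + (4194 + 377)/(412 + (-4 + 13 - 4*16 + 13*16))) = 1/(-517 + 4571/(412 + (-4 + 13 - 64 + 208))) = 1/(-517 + 4571/(412 + 153)) = 1/(-517 + 4571/565) = 1/(-287534/565) = -565/287534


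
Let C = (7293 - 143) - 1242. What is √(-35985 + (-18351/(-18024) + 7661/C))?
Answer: I*√708360630664238566/4436908 ≈ 189.69*I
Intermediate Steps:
C = 5908 (C = 7150 - 1242 = 5908)
√(-35985 + (-18351/(-18024) + 7661/C)) = √(-35985 + (-18351/(-18024) + 7661/5908)) = √(-35985 + (-18351*(-1/18024) + 7661*(1/5908))) = √(-35985 + (6117/6008 + 7661/5908)) = √(-35985 + 20541631/8873816) = √(-319303727129/8873816) = I*√708360630664238566/4436908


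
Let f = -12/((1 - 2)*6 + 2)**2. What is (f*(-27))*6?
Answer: 243/2 ≈ 121.50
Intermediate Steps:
f = -3/4 (f = -12/(-1*6 + 2)**2 = -12/(-6 + 2)**2 = -12/((-4)**2) = -12/16 = -12*1/16 = -3/4 ≈ -0.75000)
(f*(-27))*6 = -3/4*(-27)*6 = (81/4)*6 = 243/2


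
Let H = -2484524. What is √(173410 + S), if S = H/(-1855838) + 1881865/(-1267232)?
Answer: √378425186412729576285102/1477247048 ≈ 416.43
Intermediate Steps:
S = -171984130151/1175888650208 (S = -2484524/(-1855838) + 1881865/(-1267232) = -2484524*(-1/1855838) + 1881865*(-1/1267232) = 1242262/927919 - 1881865/1267232 = -171984130151/1175888650208 ≈ -0.14626)
√(173410 + S) = √(173410 - 171984130151/1175888650208) = √(203910678848439129/1175888650208) = √378425186412729576285102/1477247048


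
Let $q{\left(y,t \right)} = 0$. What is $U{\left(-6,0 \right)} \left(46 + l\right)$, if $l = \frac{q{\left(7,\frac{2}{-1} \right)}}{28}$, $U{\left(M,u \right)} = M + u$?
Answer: $-276$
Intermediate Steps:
$l = 0$ ($l = \frac{0}{28} = 0 \cdot \frac{1}{28} = 0$)
$U{\left(-6,0 \right)} \left(46 + l\right) = \left(-6 + 0\right) \left(46 + 0\right) = \left(-6\right) 46 = -276$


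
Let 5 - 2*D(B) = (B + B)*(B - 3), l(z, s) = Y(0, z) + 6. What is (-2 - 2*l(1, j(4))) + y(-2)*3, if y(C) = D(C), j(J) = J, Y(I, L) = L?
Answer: -77/2 ≈ -38.500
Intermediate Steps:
l(z, s) = 6 + z (l(z, s) = z + 6 = 6 + z)
D(B) = 5/2 - B*(-3 + B) (D(B) = 5/2 - (B + B)*(B - 3)/2 = 5/2 - 2*B*(-3 + B)/2 = 5/2 - B*(-3 + B))
y(C) = 5/2 - C**2 + 3*C
(-2 - 2*l(1, j(4))) + y(-2)*3 = (-2 - 2*(6 + 1)) + (5/2 - 1*(-2)**2 + 3*(-2))*3 = (-2 - 2*7) + (5/2 - 1*4 - 6)*3 = (-2 - 14) + (5/2 - 4 - 6)*3 = -16 - 15/2*3 = -16 - 45/2 = -77/2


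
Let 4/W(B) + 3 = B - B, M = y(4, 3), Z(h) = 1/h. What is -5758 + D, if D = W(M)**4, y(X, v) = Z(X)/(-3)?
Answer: -466142/81 ≈ -5754.8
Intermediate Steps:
y(X, v) = -1/(3*X) (y(X, v) = 1/(X*(-3)) = -1/3/X = -1/(3*X))
M = -1/12 (M = -1/3/4 = -1/3*1/4 = -1/12 ≈ -0.083333)
W(B) = -4/3 (W(B) = 4/(-3 + (B - B)) = 4/(-3 + 0) = 4/(-3) = 4*(-1/3) = -4/3)
D = 256/81 (D = (-4/3)**4 = 256/81 ≈ 3.1605)
-5758 + D = -5758 + 256/81 = -466142/81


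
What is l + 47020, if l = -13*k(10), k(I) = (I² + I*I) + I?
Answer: 44290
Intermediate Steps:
k(I) = I + 2*I² (k(I) = (I² + I²) + I = 2*I² + I = I + 2*I²)
l = -2730 (l = -130*(1 + 2*10) = -130*(1 + 20) = -130*21 = -13*210 = -2730)
l + 47020 = -2730 + 47020 = 44290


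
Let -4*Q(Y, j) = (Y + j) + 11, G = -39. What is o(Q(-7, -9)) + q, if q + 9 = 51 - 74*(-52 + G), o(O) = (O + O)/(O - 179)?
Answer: 4817726/711 ≈ 6776.0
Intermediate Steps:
Q(Y, j) = -11/4 - Y/4 - j/4 (Q(Y, j) = -((Y + j) + 11)/4 = -(11 + Y + j)/4 = -11/4 - Y/4 - j/4)
o(O) = 2*O/(-179 + O) (o(O) = (2*O)/(-179 + O) = 2*O/(-179 + O))
q = 6776 (q = -9 + (51 - 74*(-52 - 39)) = -9 + (51 - 74*(-91)) = -9 + (51 + 6734) = -9 + 6785 = 6776)
o(Q(-7, -9)) + q = 2*(-11/4 - 1/4*(-7) - 1/4*(-9))/(-179 + (-11/4 - 1/4*(-7) - 1/4*(-9))) + 6776 = 2*(-11/4 + 7/4 + 9/4)/(-179 + (-11/4 + 7/4 + 9/4)) + 6776 = 2*(5/4)/(-179 + 5/4) + 6776 = 2*(5/4)/(-711/4) + 6776 = 2*(5/4)*(-4/711) + 6776 = -10/711 + 6776 = 4817726/711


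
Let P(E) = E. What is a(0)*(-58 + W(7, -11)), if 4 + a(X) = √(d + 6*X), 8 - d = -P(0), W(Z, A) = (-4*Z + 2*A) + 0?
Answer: 432 - 216*√2 ≈ 126.53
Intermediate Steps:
W(Z, A) = -4*Z + 2*A
d = 8 (d = 8 - (-1)*0 = 8 - 1*0 = 8 + 0 = 8)
a(X) = -4 + √(8 + 6*X)
a(0)*(-58 + W(7, -11)) = (-4 + √(8 + 6*0))*(-58 + (-4*7 + 2*(-11))) = (-4 + √(8 + 0))*(-58 + (-28 - 22)) = (-4 + √8)*(-58 - 50) = (-4 + 2*√2)*(-108) = 432 - 216*√2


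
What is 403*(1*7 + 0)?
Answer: 2821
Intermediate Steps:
403*(1*7 + 0) = 403*(7 + 0) = 403*7 = 2821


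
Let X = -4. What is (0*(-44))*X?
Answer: 0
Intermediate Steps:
(0*(-44))*X = (0*(-44))*(-4) = 0*(-4) = 0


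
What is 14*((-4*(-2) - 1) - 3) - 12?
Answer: 44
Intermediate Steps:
14*((-4*(-2) - 1) - 3) - 12 = 14*((8 - 1) - 3) - 12 = 14*(7 - 3) - 12 = 14*4 - 12 = 56 - 12 = 44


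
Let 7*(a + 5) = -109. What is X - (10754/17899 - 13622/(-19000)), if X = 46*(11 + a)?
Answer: -75090476089/170040500 ≈ -441.60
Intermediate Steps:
a = -144/7 (a = -5 + (⅐)*(-109) = -5 - 109/7 = -144/7 ≈ -20.571)
X = -3082/7 (X = 46*(11 - 144/7) = 46*(-67/7) = -3082/7 ≈ -440.29)
X - (10754/17899 - 13622/(-19000)) = -3082/7 - (10754/17899 - 13622/(-19000)) = -3082/7 - (10754*(1/17899) - 13622*(-1/19000)) = -3082/7 - (10754/17899 + 6811/9500) = -3082/7 - 1*224073089/170040500 = -3082/7 - 224073089/170040500 = -75090476089/170040500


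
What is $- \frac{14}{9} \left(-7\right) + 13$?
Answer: $\frac{215}{9} \approx 23.889$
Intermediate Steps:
$- \frac{14}{9} \left(-7\right) + 13 = \left(-14\right) \frac{1}{9} \left(-7\right) + 13 = \left(- \frac{14}{9}\right) \left(-7\right) + 13 = \frac{98}{9} + 13 = \frac{215}{9}$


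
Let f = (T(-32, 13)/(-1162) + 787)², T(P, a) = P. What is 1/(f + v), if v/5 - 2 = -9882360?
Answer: -337561/16470403793021 ≈ -2.0495e-8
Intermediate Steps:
v = -49411790 (v = 10 + 5*(-9882360) = 10 - 49411800 = -49411790)
f = 209089451169/337561 (f = (-32/(-1162) + 787)² = (-32*(-1/1162) + 787)² = (16/581 + 787)² = (457263/581)² = 209089451169/337561 ≈ 6.1941e+5)
1/(f + v) = 1/(209089451169/337561 - 49411790) = 1/(-16470403793021/337561) = -337561/16470403793021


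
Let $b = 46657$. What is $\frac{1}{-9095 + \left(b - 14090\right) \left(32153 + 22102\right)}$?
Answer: $\frac{1}{1766913490} \approx 5.6596 \cdot 10^{-10}$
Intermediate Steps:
$\frac{1}{-9095 + \left(b - 14090\right) \left(32153 + 22102\right)} = \frac{1}{-9095 + \left(46657 - 14090\right) \left(32153 + 22102\right)} = \frac{1}{-9095 + 32567 \cdot 54255} = \frac{1}{-9095 + 1766922585} = \frac{1}{1766913490}$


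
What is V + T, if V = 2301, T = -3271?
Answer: -970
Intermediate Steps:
V + T = 2301 - 3271 = -970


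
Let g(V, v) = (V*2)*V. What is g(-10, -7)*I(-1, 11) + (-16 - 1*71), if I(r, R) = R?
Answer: 2113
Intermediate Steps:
g(V, v) = 2*V² (g(V, v) = (2*V)*V = 2*V²)
g(-10, -7)*I(-1, 11) + (-16 - 1*71) = (2*(-10)²)*11 + (-16 - 1*71) = (2*100)*11 + (-16 - 71) = 200*11 - 87 = 2200 - 87 = 2113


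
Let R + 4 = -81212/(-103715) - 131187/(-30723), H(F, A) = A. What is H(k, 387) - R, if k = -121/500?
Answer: 58561681834/151735045 ≈ 385.95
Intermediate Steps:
k = -121/500 (k = -121*1/500 = -121/500 ≈ -0.24200)
R = 159780581/151735045 (R = -4 + (-81212/(-103715) - 131187/(-30723)) = -4 + (-81212*(-1/103715) - 131187*(-1/30723)) = -4 + (81212/103715 + 6247/1463) = -4 + 766720761/151735045 = 159780581/151735045 ≈ 1.0530)
H(k, 387) - R = 387 - 1*159780581/151735045 = 387 - 159780581/151735045 = 58561681834/151735045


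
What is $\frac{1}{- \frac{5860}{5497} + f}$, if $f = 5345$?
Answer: $\frac{5497}{29375605} \approx 0.00018713$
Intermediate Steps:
$\frac{1}{- \frac{5860}{5497} + f} = \frac{1}{- \frac{5860}{5497} + 5345} = \frac{1}{\frac{29375605}{5497}} = \frac{5497}{29375605}$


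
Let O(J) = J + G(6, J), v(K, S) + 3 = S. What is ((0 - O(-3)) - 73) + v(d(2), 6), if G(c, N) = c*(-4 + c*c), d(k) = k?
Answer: -259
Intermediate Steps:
v(K, S) = -3 + S
G(c, N) = c*(-4 + c²)
O(J) = 192 + J (O(J) = J + 6*(-4 + 6²) = J + 6*(-4 + 36) = J + 6*32 = J + 192 = 192 + J)
((0 - O(-3)) - 73) + v(d(2), 6) = ((0 - (192 - 3)) - 73) + (-3 + 6) = ((0 - 1*189) - 73) + 3 = ((0 - 189) - 73) + 3 = (-189 - 73) + 3 = -262 + 3 = -259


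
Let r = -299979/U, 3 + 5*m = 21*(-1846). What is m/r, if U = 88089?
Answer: 379458049/166655 ≈ 2276.9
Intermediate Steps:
m = -38769/5 (m = -3/5 + (21*(-1846))/5 = -3/5 + (1/5)*(-38766) = -3/5 - 38766/5 = -38769/5 ≈ -7753.8)
r = -99993/29363 (r = -299979/88089 = -299979*1/88089 = -99993/29363 ≈ -3.4054)
m/r = -38769/(5*(-99993/29363)) = -38769/5*(-29363/99993) = 379458049/166655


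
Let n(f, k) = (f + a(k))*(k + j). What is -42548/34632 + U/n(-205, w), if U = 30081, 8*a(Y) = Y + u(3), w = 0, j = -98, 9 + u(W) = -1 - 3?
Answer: 60066701/233757342 ≈ 0.25696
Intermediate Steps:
u(W) = -13 (u(W) = -9 + (-1 - 3) = -9 - 4 = -13)
a(Y) = -13/8 + Y/8 (a(Y) = (Y - 13)/8 = (-13 + Y)/8 = -13/8 + Y/8)
n(f, k) = (-98 + k)*(-13/8 + f + k/8) (n(f, k) = (f + (-13/8 + k/8))*(k - 98) = (-13/8 + f + k/8)*(-98 + k) = (-98 + k)*(-13/8 + f + k/8))
-42548/34632 + U/n(-205, w) = -42548/34632 + 30081/(637/4 - 98*(-205) - 111/8*0 + (⅛)*0² - 205*0) = -42548*1/34632 + 30081/(637/4 + 20090 + 0 + (⅛)*0 + 0) = -10637/8658 + 30081/(637/4 + 20090 + 0 + 0 + 0) = -10637/8658 + 30081/(80997/4) = -10637/8658 + 30081*(4/80997) = -10637/8658 + 40108/26999 = 60066701/233757342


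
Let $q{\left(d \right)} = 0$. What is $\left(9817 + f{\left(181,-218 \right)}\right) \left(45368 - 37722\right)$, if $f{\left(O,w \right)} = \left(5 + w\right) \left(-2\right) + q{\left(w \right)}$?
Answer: $78317978$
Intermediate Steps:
$f{\left(O,w \right)} = -10 - 2 w$ ($f{\left(O,w \right)} = \left(5 + w\right) \left(-2\right) + 0 = \left(-10 - 2 w\right) + 0 = -10 - 2 w$)
$\left(9817 + f{\left(181,-218 \right)}\right) \left(45368 - 37722\right) = \left(9817 - -426\right) \left(45368 - 37722\right) = \left(9817 + \left(-10 + 436\right)\right) 7646 = \left(9817 + 426\right) 7646 = 10243 \cdot 7646 = 78317978$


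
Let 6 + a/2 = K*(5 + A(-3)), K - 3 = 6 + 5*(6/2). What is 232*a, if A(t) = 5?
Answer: 108576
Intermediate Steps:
K = 24 (K = 3 + (6 + 5*(6/2)) = 3 + (6 + 5*(6*(½))) = 3 + (6 + 5*3) = 3 + (6 + 15) = 3 + 21 = 24)
a = 468 (a = -12 + 2*(24*(5 + 5)) = -12 + 2*(24*10) = -12 + 2*240 = -12 + 480 = 468)
232*a = 232*468 = 108576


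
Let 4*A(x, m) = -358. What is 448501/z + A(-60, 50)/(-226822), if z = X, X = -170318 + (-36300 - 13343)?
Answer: -203420414625/99783987884 ≈ -2.0386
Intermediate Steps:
A(x, m) = -179/2 (A(x, m) = (¼)*(-358) = -179/2)
X = -219961 (X = -170318 - 49643 = -219961)
z = -219961
448501/z + A(-60, 50)/(-226822) = 448501/(-219961) - 179/2/(-226822) = 448501*(-1/219961) - 179/2*(-1/226822) = -448501/219961 + 179/453644 = -203420414625/99783987884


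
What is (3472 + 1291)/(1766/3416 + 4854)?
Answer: 8135204/8291515 ≈ 0.98115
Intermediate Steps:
(3472 + 1291)/(1766/3416 + 4854) = 4763/(1766*(1/3416) + 4854) = 4763/(883/1708 + 4854) = 4763/(8291515/1708) = 4763*(1708/8291515) = 8135204/8291515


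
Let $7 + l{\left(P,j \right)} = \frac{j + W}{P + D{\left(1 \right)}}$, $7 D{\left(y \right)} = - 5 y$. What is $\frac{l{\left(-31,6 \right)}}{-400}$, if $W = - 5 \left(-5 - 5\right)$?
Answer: $\frac{973}{44400} \approx 0.021914$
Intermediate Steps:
$D{\left(y \right)} = - \frac{5 y}{7}$ ($D{\left(y \right)} = \frac{\left(-5\right) y}{7} = - \frac{5 y}{7}$)
$W = 50$ ($W = \left(-5\right) \left(-10\right) = 50$)
$l{\left(P,j \right)} = -7 + \frac{50 + j}{- \frac{5}{7} + P}$ ($l{\left(P,j \right)} = -7 + \frac{j + 50}{P - \frac{5}{7}} = -7 + \frac{50 + j}{P - \frac{5}{7}} = -7 + \frac{50 + j}{- \frac{5}{7} + P}$)
$\frac{l{\left(-31,6 \right)}}{-400} = \frac{7 \frac{1}{-5 + 7 \left(-31\right)} \left(55 + 6 - -217\right)}{-400} = \frac{7 \left(55 + 6 + 217\right)}{-5 - 217} \left(- \frac{1}{400}\right) = 7 \frac{1}{-222} \cdot 278 \left(- \frac{1}{400}\right) = 7 \left(- \frac{1}{222}\right) 278 \left(- \frac{1}{400}\right) = \left(- \frac{973}{111}\right) \left(- \frac{1}{400}\right) = \frac{973}{44400}$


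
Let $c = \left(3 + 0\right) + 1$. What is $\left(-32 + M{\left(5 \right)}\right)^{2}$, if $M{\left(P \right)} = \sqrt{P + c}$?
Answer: $841$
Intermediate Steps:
$c = 4$ ($c = 3 + 1 = 4$)
$M{\left(P \right)} = \sqrt{4 + P}$ ($M{\left(P \right)} = \sqrt{P + 4} = \sqrt{4 + P}$)
$\left(-32 + M{\left(5 \right)}\right)^{2} = \left(-32 + \sqrt{4 + 5}\right)^{2} = \left(-32 + \sqrt{9}\right)^{2} = \left(-32 + 3\right)^{2} = \left(-29\right)^{2} = 841$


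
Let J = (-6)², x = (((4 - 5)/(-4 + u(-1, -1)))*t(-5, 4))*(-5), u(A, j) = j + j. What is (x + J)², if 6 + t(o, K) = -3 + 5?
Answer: 13924/9 ≈ 1547.1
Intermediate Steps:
u(A, j) = 2*j
t(o, K) = -4 (t(o, K) = -6 + (-3 + 5) = -6 + 2 = -4)
x = 10/3 (x = (((4 - 5)/(-4 + 2*(-1)))*(-4))*(-5) = (-1/(-4 - 2)*(-4))*(-5) = (-1/(-6)*(-4))*(-5) = (-1*(-⅙)*(-4))*(-5) = ((⅙)*(-4))*(-5) = -⅔*(-5) = 10/3 ≈ 3.3333)
J = 36
(x + J)² = (10/3 + 36)² = (118/3)² = 13924/9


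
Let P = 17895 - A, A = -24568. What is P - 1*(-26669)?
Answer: 69132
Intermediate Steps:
P = 42463 (P = 17895 - 1*(-24568) = 17895 + 24568 = 42463)
P - 1*(-26669) = 42463 - 1*(-26669) = 42463 + 26669 = 69132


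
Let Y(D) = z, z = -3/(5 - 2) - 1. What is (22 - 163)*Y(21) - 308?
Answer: -26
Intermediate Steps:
z = -2 (z = -3/3 - 1 = (⅓)*(-3) - 1 = -1 - 1 = -2)
Y(D) = -2
(22 - 163)*Y(21) - 308 = (22 - 163)*(-2) - 308 = -141*(-2) - 308 = 282 - 308 = -26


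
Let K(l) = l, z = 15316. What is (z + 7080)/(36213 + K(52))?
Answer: 22396/36265 ≈ 0.61757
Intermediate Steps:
(z + 7080)/(36213 + K(52)) = (15316 + 7080)/(36213 + 52) = 22396/36265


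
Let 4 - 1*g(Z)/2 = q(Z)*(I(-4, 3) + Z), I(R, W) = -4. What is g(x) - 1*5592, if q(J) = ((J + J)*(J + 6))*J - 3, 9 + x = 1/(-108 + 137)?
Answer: -12748133088/707281 ≈ -18024.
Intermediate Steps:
x = -260/29 (x = -9 + 1/(-108 + 137) = -9 + 1/29 = -260/29 ≈ -8.9655)
q(J) = -3 + 2*J²*(6 + J) (q(J) = ((2*J)*(6 + J))*J - 3 = (2*J*(6 + J))*J - 3 = 2*J²*(6 + J) - 3 = -3 + 2*J²*(6 + J))
g(Z) = 8 - 2*(-4 + Z)*(-3 + 2*Z³ + 12*Z²) (g(Z) = 8 - 2*(-3 + 2*Z³ + 12*Z²)*(-4 + Z) = 8 - 2*(-4 + Z)*(-3 + 2*Z³ + 12*Z²))
g(x) - 1*5592 = (-16 - 8*(-260/29)³ - 4*(-260/29)⁴ + 6*(-260/29) + 96*(-260/29)²) - 1*5592 = (-16 - 8*(-17576000/24389) - 4*4569760000/707281 - 1560/29 + 96*(67600/841)) - 5592 = (-16 + 140608000/24389 - 18279040000/707281 - 1560/29 + 6489600/841) - 5592 = -8793017736/707281 - 5592 = -12748133088/707281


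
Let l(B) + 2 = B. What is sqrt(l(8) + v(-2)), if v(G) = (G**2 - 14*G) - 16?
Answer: sqrt(22) ≈ 4.6904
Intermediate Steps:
l(B) = -2 + B
v(G) = -16 + G**2 - 14*G
sqrt(l(8) + v(-2)) = sqrt((-2 + 8) + (-16 + (-2)**2 - 14*(-2))) = sqrt(6 + (-16 + 4 + 28)) = sqrt(6 + 16) = sqrt(22)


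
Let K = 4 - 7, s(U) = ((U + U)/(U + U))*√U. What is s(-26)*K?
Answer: -3*I*√26 ≈ -15.297*I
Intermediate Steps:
s(U) = √U (s(U) = ((2*U)/((2*U)))*√U = ((2*U)*(1/(2*U)))*√U = 1*√U = √U)
K = -3
s(-26)*K = √(-26)*(-3) = (I*√26)*(-3) = -3*I*√26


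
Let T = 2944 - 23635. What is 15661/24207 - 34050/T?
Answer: 42529263/18550631 ≈ 2.2926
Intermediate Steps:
T = -20691
15661/24207 - 34050/T = 15661/24207 - 34050/(-20691) = 15661*(1/24207) - 34050*(-1/20691) = 15661/24207 + 11350/6897 = 42529263/18550631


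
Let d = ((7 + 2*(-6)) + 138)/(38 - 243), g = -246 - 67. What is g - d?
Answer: -64032/205 ≈ -312.35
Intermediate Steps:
g = -313
d = -133/205 (d = ((7 - 12) + 138)/(-205) = (-5 + 138)*(-1/205) = 133*(-1/205) = -133/205 ≈ -0.64878)
g - d = -313 - 1*(-133/205) = -313 + 133/205 = -64032/205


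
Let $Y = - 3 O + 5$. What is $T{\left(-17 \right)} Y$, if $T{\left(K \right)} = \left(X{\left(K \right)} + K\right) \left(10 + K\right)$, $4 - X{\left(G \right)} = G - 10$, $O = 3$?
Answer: $392$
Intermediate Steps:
$X{\left(G \right)} = 14 - G$ ($X{\left(G \right)} = 4 - \left(G - 10\right) = 4 - \left(-10 + G\right) = 14 - G$)
$Y = -4$ ($Y = \left(-3\right) 3 + 5 = -9 + 5 = -4$)
$T{\left(K \right)} = 140 + 14 K$ ($T{\left(K \right)} = \left(\left(14 - K\right) + K\right) \left(10 + K\right) = 14 \left(10 + K\right) = 140 + 14 K$)
$T{\left(-17 \right)} Y = \left(140 + 14 \left(-17\right)\right) \left(-4\right) = \left(140 - 238\right) \left(-4\right) = \left(-98\right) \left(-4\right) = 392$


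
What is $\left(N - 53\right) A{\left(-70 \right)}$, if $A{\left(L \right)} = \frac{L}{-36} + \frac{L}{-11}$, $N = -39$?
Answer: $- \frac{75670}{99} \approx -764.34$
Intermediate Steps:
$A{\left(L \right)} = - \frac{47 L}{396}$ ($A{\left(L \right)} = L \left(- \frac{1}{36}\right) + L \left(- \frac{1}{11}\right) = - \frac{L}{36} - \frac{L}{11} = - \frac{47 L}{396}$)
$\left(N - 53\right) A{\left(-70 \right)} = \left(-39 - 53\right) \left(\left(- \frac{47}{396}\right) \left(-70\right)\right) = \left(-39 - 53\right) \frac{1645}{198} = \left(-92\right) \frac{1645}{198} = - \frac{75670}{99}$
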